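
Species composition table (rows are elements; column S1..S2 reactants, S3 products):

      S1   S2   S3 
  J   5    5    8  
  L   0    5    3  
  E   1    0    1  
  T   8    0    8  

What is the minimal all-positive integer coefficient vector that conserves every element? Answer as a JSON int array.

J: 5·5+3·5 = 40 | 5·8 = 40
L: 5·0+3·5 = 15 | 5·3 = 15
E: 5·1+3·0 = 5 | 5·1 = 5
T: 5·8+3·0 = 40 | 5·8 = 40
gcd(5,3,5) = 1

Coefficients: [5, 3, 5]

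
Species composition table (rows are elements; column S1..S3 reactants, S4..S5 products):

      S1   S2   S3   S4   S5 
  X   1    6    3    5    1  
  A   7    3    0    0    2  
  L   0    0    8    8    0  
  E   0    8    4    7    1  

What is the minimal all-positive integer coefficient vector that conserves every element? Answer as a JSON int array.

X: 1·1+1·6+1·3 = 10 | 1·5+5·1 = 10
A: 1·7+1·3+1·0 = 10 | 1·0+5·2 = 10
L: 1·0+1·0+1·8 = 8 | 1·8+5·0 = 8
E: 1·0+1·8+1·4 = 12 | 1·7+5·1 = 12
gcd(1,1,1,1,5) = 1

Coefficients: [1, 1, 1, 1, 5]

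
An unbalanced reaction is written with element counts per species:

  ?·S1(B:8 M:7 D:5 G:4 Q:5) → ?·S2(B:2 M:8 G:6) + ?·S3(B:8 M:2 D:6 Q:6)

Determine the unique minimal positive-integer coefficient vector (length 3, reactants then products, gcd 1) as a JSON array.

Coefficients: [6, 4, 5]

B: 6·8 = 48 | 4·2+5·8 = 48
M: 6·7 = 42 | 4·8+5·2 = 42
D: 6·5 = 30 | 4·0+5·6 = 30
G: 6·4 = 24 | 4·6+5·0 = 24
Q: 6·5 = 30 | 4·0+5·6 = 30
gcd(6,4,5) = 1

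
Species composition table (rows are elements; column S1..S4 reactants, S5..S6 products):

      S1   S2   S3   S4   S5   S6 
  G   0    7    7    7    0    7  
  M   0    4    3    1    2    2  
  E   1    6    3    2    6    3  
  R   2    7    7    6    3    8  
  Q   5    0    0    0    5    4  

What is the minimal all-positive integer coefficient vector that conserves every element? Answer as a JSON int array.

Coefficients: [5, 1, 2, 2, 1, 5]

G: 5·0+1·7+2·7+2·7 = 35 | 1·0+5·7 = 35
M: 5·0+1·4+2·3+2·1 = 12 | 1·2+5·2 = 12
E: 5·1+1·6+2·3+2·2 = 21 | 1·6+5·3 = 21
R: 5·2+1·7+2·7+2·6 = 43 | 1·3+5·8 = 43
Q: 5·5+1·0+2·0+2·0 = 25 | 1·5+5·4 = 25
gcd(5,1,2,2,1,5) = 1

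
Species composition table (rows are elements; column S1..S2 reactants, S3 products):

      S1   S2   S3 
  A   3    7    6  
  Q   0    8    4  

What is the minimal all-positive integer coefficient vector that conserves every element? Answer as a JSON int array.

A: 5·3+3·7 = 36 | 6·6 = 36
Q: 5·0+3·8 = 24 | 6·4 = 24
gcd(5,3,6) = 1

Coefficients: [5, 3, 6]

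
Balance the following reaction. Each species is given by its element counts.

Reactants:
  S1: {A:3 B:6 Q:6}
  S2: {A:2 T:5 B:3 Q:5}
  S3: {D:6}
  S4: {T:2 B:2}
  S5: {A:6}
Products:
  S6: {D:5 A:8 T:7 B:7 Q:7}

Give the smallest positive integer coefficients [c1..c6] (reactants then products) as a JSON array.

D: 2·0+6·0+5·6+6·0+5·0 = 30 | 6·5 = 30
A: 2·3+6·2+5·0+6·0+5·6 = 48 | 6·8 = 48
T: 2·0+6·5+5·0+6·2+5·0 = 42 | 6·7 = 42
B: 2·6+6·3+5·0+6·2+5·0 = 42 | 6·7 = 42
Q: 2·6+6·5+5·0+6·0+5·0 = 42 | 6·7 = 42
gcd(2,6,5,6,5,6) = 1

Coefficients: [2, 6, 5, 6, 5, 6]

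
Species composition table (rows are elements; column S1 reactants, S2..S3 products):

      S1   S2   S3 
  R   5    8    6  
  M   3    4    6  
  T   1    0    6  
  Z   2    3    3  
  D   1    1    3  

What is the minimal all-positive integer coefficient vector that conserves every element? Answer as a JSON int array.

R: 6·5 = 30 | 3·8+1·6 = 30
M: 6·3 = 18 | 3·4+1·6 = 18
T: 6·1 = 6 | 3·0+1·6 = 6
Z: 6·2 = 12 | 3·3+1·3 = 12
D: 6·1 = 6 | 3·1+1·3 = 6
gcd(6,3,1) = 1

Coefficients: [6, 3, 1]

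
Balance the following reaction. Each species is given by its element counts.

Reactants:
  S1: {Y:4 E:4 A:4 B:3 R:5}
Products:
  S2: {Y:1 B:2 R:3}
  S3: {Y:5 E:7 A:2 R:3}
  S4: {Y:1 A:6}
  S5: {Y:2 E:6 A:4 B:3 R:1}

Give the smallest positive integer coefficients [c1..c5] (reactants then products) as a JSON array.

Coefficients: [5, 6, 2, 2, 1]

Y: 5·4 = 20 | 6·1+2·5+2·1+1·2 = 20
E: 5·4 = 20 | 6·0+2·7+2·0+1·6 = 20
A: 5·4 = 20 | 6·0+2·2+2·6+1·4 = 20
B: 5·3 = 15 | 6·2+2·0+2·0+1·3 = 15
R: 5·5 = 25 | 6·3+2·3+2·0+1·1 = 25
gcd(5,6,2,2,1) = 1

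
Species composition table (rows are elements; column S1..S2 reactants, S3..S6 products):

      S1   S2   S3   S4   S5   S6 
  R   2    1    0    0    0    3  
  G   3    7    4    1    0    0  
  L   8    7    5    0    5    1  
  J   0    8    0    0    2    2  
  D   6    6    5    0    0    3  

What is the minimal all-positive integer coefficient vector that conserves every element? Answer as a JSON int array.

Coefficients: [5, 2, 6, 5, 4, 4]

R: 5·2+2·1 = 12 | 6·0+5·0+4·0+4·3 = 12
G: 5·3+2·7 = 29 | 6·4+5·1+4·0+4·0 = 29
L: 5·8+2·7 = 54 | 6·5+5·0+4·5+4·1 = 54
J: 5·0+2·8 = 16 | 6·0+5·0+4·2+4·2 = 16
D: 5·6+2·6 = 42 | 6·5+5·0+4·0+4·3 = 42
gcd(5,2,6,5,4,4) = 1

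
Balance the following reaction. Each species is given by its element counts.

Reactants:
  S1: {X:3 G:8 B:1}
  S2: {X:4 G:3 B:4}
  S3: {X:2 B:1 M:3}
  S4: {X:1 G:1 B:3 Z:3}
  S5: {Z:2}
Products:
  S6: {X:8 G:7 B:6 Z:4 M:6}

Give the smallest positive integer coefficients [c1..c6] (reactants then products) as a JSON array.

Coefficients: [2, 1, 6, 2, 3, 3]

X: 2·3+1·4+6·2+2·1+3·0 = 24 | 3·8 = 24
G: 2·8+1·3+6·0+2·1+3·0 = 21 | 3·7 = 21
B: 2·1+1·4+6·1+2·3+3·0 = 18 | 3·6 = 18
Z: 2·0+1·0+6·0+2·3+3·2 = 12 | 3·4 = 12
M: 2·0+1·0+6·3+2·0+3·0 = 18 | 3·6 = 18
gcd(2,1,6,2,3,3) = 1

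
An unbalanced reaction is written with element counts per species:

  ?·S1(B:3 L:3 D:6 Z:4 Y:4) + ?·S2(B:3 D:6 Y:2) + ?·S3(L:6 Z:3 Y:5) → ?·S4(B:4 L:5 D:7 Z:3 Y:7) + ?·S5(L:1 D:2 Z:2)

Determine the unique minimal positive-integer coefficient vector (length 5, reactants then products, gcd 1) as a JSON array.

B: 3·3+5·3+4·0 = 24 | 6·4+3·0 = 24
L: 3·3+5·0+4·6 = 33 | 6·5+3·1 = 33
D: 3·6+5·6+4·0 = 48 | 6·7+3·2 = 48
Z: 3·4+5·0+4·3 = 24 | 6·3+3·2 = 24
Y: 3·4+5·2+4·5 = 42 | 6·7+3·0 = 42
gcd(3,5,4,6,3) = 1

Coefficients: [3, 5, 4, 6, 3]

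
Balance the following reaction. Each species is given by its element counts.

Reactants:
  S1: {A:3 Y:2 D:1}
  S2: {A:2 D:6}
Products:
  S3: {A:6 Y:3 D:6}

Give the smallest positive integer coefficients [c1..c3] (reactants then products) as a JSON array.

A: 6·3+3·2 = 24 | 4·6 = 24
Y: 6·2+3·0 = 12 | 4·3 = 12
D: 6·1+3·6 = 24 | 4·6 = 24
gcd(6,3,4) = 1

Coefficients: [6, 3, 4]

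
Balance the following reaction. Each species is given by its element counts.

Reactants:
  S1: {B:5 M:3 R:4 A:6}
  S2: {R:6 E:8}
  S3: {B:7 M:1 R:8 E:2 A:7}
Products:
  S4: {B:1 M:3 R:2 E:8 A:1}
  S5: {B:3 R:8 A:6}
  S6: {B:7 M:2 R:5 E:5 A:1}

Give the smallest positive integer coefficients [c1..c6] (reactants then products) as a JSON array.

Coefficients: [6, 6, 1, 5, 6, 2]

B: 6·5+6·0+1·7 = 37 | 5·1+6·3+2·7 = 37
M: 6·3+6·0+1·1 = 19 | 5·3+6·0+2·2 = 19
R: 6·4+6·6+1·8 = 68 | 5·2+6·8+2·5 = 68
E: 6·0+6·8+1·2 = 50 | 5·8+6·0+2·5 = 50
A: 6·6+6·0+1·7 = 43 | 5·1+6·6+2·1 = 43
gcd(6,6,1,5,6,2) = 1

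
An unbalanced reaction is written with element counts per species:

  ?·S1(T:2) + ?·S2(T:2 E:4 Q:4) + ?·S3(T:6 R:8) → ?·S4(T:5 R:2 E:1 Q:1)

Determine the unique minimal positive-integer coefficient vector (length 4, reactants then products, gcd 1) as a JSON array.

T: 6·2+1·2+1·6 = 20 | 4·5 = 20
R: 6·0+1·0+1·8 = 8 | 4·2 = 8
E: 6·0+1·4+1·0 = 4 | 4·1 = 4
Q: 6·0+1·4+1·0 = 4 | 4·1 = 4
gcd(6,1,1,4) = 1

Coefficients: [6, 1, 1, 4]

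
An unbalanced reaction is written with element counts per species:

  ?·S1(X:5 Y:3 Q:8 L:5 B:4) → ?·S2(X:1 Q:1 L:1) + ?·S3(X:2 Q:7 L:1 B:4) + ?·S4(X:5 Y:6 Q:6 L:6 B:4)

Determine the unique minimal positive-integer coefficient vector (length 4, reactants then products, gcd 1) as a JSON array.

X: 2·5 = 10 | 3·1+1·2+1·5 = 10
Y: 2·3 = 6 | 3·0+1·0+1·6 = 6
Q: 2·8 = 16 | 3·1+1·7+1·6 = 16
L: 2·5 = 10 | 3·1+1·1+1·6 = 10
B: 2·4 = 8 | 3·0+1·4+1·4 = 8
gcd(2,3,1,1) = 1

Coefficients: [2, 3, 1, 1]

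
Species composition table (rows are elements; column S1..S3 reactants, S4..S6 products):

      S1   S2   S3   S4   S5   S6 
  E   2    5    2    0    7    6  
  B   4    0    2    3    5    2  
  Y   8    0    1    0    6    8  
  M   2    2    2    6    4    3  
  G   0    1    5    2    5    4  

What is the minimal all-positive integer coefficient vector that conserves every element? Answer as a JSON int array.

Coefficients: [5, 5, 6, 1, 5, 2]

E: 5·2+5·5+6·2 = 47 | 1·0+5·7+2·6 = 47
B: 5·4+5·0+6·2 = 32 | 1·3+5·5+2·2 = 32
Y: 5·8+5·0+6·1 = 46 | 1·0+5·6+2·8 = 46
M: 5·2+5·2+6·2 = 32 | 1·6+5·4+2·3 = 32
G: 5·0+5·1+6·5 = 35 | 1·2+5·5+2·4 = 35
gcd(5,5,6,1,5,2) = 1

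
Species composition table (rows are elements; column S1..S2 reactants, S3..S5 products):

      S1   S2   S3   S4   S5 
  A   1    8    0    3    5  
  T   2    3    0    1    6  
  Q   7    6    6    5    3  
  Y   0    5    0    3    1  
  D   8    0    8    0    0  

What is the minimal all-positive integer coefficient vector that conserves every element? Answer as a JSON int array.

Coefficients: [5, 1, 5, 1, 2]

A: 5·1+1·8 = 13 | 5·0+1·3+2·5 = 13
T: 5·2+1·3 = 13 | 5·0+1·1+2·6 = 13
Q: 5·7+1·6 = 41 | 5·6+1·5+2·3 = 41
Y: 5·0+1·5 = 5 | 5·0+1·3+2·1 = 5
D: 5·8+1·0 = 40 | 5·8+1·0+2·0 = 40
gcd(5,1,5,1,2) = 1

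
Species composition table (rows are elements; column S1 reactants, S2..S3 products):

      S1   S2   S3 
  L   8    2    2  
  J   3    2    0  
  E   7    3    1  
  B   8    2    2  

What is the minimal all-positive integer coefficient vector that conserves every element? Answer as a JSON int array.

Coefficients: [2, 3, 5]

L: 2·8 = 16 | 3·2+5·2 = 16
J: 2·3 = 6 | 3·2+5·0 = 6
E: 2·7 = 14 | 3·3+5·1 = 14
B: 2·8 = 16 | 3·2+5·2 = 16
gcd(2,3,5) = 1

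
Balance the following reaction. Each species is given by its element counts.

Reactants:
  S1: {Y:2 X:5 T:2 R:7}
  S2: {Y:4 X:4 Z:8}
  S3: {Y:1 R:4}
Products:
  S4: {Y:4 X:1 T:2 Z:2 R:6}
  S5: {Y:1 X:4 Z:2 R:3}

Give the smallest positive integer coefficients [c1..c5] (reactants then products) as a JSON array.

Y: 3·2+2·4+3·1 = 17 | 3·4+5·1 = 17
X: 3·5+2·4+3·0 = 23 | 3·1+5·4 = 23
T: 3·2+2·0+3·0 = 6 | 3·2+5·0 = 6
Z: 3·0+2·8+3·0 = 16 | 3·2+5·2 = 16
R: 3·7+2·0+3·4 = 33 | 3·6+5·3 = 33
gcd(3,2,3,3,5) = 1

Coefficients: [3, 2, 3, 3, 5]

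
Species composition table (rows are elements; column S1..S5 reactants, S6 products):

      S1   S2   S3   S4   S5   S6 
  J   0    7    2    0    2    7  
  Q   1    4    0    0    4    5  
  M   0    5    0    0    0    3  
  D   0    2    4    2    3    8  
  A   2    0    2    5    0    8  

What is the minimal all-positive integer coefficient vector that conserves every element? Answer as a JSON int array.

J: 5·0+3·7+5·2+4·0+2·2 = 35 | 5·7 = 35
Q: 5·1+3·4+5·0+4·0+2·4 = 25 | 5·5 = 25
M: 5·0+3·5+5·0+4·0+2·0 = 15 | 5·3 = 15
D: 5·0+3·2+5·4+4·2+2·3 = 40 | 5·8 = 40
A: 5·2+3·0+5·2+4·5+2·0 = 40 | 5·8 = 40
gcd(5,3,5,4,2,5) = 1

Coefficients: [5, 3, 5, 4, 2, 5]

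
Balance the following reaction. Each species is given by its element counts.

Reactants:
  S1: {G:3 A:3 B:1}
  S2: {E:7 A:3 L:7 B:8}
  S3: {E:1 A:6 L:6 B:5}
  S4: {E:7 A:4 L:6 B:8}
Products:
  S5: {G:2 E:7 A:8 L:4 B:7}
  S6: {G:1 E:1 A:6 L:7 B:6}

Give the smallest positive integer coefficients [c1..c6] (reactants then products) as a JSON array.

G: 3·3+1·0+5·0+1·0 = 9 | 2·2+5·1 = 9
E: 3·0+1·7+5·1+1·7 = 19 | 2·7+5·1 = 19
A: 3·3+1·3+5·6+1·4 = 46 | 2·8+5·6 = 46
L: 3·0+1·7+5·6+1·6 = 43 | 2·4+5·7 = 43
B: 3·1+1·8+5·5+1·8 = 44 | 2·7+5·6 = 44
gcd(3,1,5,1,2,5) = 1

Coefficients: [3, 1, 5, 1, 2, 5]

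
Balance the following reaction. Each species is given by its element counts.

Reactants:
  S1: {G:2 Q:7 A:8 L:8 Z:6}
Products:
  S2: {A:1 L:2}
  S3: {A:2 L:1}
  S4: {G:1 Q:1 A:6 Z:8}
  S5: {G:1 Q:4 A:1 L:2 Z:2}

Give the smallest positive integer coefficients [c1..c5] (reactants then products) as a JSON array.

G: 3·2 = 6 | 5·0+4·0+1·1+5·1 = 6
Q: 3·7 = 21 | 5·0+4·0+1·1+5·4 = 21
A: 3·8 = 24 | 5·1+4·2+1·6+5·1 = 24
L: 3·8 = 24 | 5·2+4·1+1·0+5·2 = 24
Z: 3·6 = 18 | 5·0+4·0+1·8+5·2 = 18
gcd(3,5,4,1,5) = 1

Coefficients: [3, 5, 4, 1, 5]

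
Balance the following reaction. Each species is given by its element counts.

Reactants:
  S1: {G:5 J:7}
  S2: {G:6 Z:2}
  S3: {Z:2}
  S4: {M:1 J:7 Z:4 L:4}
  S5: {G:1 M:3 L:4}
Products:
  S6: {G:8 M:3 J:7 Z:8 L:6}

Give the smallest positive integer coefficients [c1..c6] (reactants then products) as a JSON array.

Coefficients: [1, 4, 6, 3, 3, 4]

G: 1·5+4·6+6·0+3·0+3·1 = 32 | 4·8 = 32
M: 1·0+4·0+6·0+3·1+3·3 = 12 | 4·3 = 12
J: 1·7+4·0+6·0+3·7+3·0 = 28 | 4·7 = 28
Z: 1·0+4·2+6·2+3·4+3·0 = 32 | 4·8 = 32
L: 1·0+4·0+6·0+3·4+3·4 = 24 | 4·6 = 24
gcd(1,4,6,3,3,4) = 1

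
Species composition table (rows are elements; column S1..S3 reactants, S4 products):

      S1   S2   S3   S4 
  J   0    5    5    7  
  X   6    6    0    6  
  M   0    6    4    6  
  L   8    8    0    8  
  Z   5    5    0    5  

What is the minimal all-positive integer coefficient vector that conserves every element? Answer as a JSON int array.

Coefficients: [4, 1, 6, 5]

J: 4·0+1·5+6·5 = 35 | 5·7 = 35
X: 4·6+1·6+6·0 = 30 | 5·6 = 30
M: 4·0+1·6+6·4 = 30 | 5·6 = 30
L: 4·8+1·8+6·0 = 40 | 5·8 = 40
Z: 4·5+1·5+6·0 = 25 | 5·5 = 25
gcd(4,1,6,5) = 1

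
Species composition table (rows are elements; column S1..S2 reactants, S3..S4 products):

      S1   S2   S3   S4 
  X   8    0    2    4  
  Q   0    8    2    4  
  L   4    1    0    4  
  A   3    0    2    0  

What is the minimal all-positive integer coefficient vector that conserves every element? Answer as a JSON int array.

X: 4·8+4·0 = 32 | 6·2+5·4 = 32
Q: 4·0+4·8 = 32 | 6·2+5·4 = 32
L: 4·4+4·1 = 20 | 6·0+5·4 = 20
A: 4·3+4·0 = 12 | 6·2+5·0 = 12
gcd(4,4,6,5) = 1

Coefficients: [4, 4, 6, 5]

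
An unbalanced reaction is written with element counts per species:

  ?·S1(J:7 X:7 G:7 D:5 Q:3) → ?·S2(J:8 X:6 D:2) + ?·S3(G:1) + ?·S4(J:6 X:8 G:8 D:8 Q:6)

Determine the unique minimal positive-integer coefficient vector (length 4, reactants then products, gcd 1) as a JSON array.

Coefficients: [2, 1, 6, 1]

J: 2·7 = 14 | 1·8+6·0+1·6 = 14
X: 2·7 = 14 | 1·6+6·0+1·8 = 14
G: 2·7 = 14 | 1·0+6·1+1·8 = 14
D: 2·5 = 10 | 1·2+6·0+1·8 = 10
Q: 2·3 = 6 | 1·0+6·0+1·6 = 6
gcd(2,1,6,1) = 1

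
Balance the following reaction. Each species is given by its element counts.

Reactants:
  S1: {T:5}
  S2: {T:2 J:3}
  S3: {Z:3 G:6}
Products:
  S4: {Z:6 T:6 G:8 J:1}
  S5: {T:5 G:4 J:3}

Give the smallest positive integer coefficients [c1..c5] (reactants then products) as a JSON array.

Z: 5·0+4·0+6·3 = 18 | 3·6+3·0 = 18
T: 5·5+4·2+6·0 = 33 | 3·6+3·5 = 33
G: 5·0+4·0+6·6 = 36 | 3·8+3·4 = 36
J: 5·0+4·3+6·0 = 12 | 3·1+3·3 = 12
gcd(5,4,6,3,3) = 1

Coefficients: [5, 4, 6, 3, 3]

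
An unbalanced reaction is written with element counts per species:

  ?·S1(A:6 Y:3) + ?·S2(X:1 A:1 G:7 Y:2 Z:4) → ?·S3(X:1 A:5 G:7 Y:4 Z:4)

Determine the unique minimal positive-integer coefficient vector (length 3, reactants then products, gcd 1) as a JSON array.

X: 2·0+3·1 = 3 | 3·1 = 3
A: 2·6+3·1 = 15 | 3·5 = 15
G: 2·0+3·7 = 21 | 3·7 = 21
Y: 2·3+3·2 = 12 | 3·4 = 12
Z: 2·0+3·4 = 12 | 3·4 = 12
gcd(2,3,3) = 1

Coefficients: [2, 3, 3]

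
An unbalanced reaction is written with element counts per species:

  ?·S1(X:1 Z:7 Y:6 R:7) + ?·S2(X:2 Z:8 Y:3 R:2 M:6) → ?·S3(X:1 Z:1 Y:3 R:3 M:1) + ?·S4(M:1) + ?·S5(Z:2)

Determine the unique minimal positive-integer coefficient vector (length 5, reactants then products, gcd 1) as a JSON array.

Coefficients: [1, 1, 3, 3, 6]

X: 1·1+1·2 = 3 | 3·1+3·0+6·0 = 3
Z: 1·7+1·8 = 15 | 3·1+3·0+6·2 = 15
Y: 1·6+1·3 = 9 | 3·3+3·0+6·0 = 9
R: 1·7+1·2 = 9 | 3·3+3·0+6·0 = 9
M: 1·0+1·6 = 6 | 3·1+3·1+6·0 = 6
gcd(1,1,3,3,6) = 1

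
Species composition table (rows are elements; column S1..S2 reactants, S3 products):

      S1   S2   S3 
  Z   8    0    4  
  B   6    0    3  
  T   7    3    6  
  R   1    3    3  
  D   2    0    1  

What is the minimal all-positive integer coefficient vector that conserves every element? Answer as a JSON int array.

Z: 3·8+5·0 = 24 | 6·4 = 24
B: 3·6+5·0 = 18 | 6·3 = 18
T: 3·7+5·3 = 36 | 6·6 = 36
R: 3·1+5·3 = 18 | 6·3 = 18
D: 3·2+5·0 = 6 | 6·1 = 6
gcd(3,5,6) = 1

Coefficients: [3, 5, 6]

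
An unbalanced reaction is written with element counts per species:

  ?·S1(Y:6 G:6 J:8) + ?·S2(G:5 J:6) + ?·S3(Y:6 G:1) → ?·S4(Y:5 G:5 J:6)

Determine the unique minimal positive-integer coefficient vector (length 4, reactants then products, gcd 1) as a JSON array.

Coefficients: [3, 2, 2, 6]

Y: 3·6+2·0+2·6 = 30 | 6·5 = 30
G: 3·6+2·5+2·1 = 30 | 6·5 = 30
J: 3·8+2·6+2·0 = 36 | 6·6 = 36
gcd(3,2,2,6) = 1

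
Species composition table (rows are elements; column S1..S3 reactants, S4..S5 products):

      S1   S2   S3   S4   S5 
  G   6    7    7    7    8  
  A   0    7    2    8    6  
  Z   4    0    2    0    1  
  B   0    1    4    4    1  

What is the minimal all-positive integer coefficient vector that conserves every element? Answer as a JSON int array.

Coefficients: [1, 6, 1, 1, 6]

G: 1·6+6·7+1·7 = 55 | 1·7+6·8 = 55
A: 1·0+6·7+1·2 = 44 | 1·8+6·6 = 44
Z: 1·4+6·0+1·2 = 6 | 1·0+6·1 = 6
B: 1·0+6·1+1·4 = 10 | 1·4+6·1 = 10
gcd(1,6,1,1,6) = 1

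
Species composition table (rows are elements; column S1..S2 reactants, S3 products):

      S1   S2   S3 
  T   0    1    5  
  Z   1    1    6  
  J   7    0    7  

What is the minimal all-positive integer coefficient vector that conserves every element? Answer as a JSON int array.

Coefficients: [1, 5, 1]

T: 1·0+5·1 = 5 | 1·5 = 5
Z: 1·1+5·1 = 6 | 1·6 = 6
J: 1·7+5·0 = 7 | 1·7 = 7
gcd(1,5,1) = 1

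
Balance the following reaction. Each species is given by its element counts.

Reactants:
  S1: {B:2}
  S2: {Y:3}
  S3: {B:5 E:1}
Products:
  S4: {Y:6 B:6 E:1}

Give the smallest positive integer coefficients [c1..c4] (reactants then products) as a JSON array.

Y: 1·0+4·3+2·0 = 12 | 2·6 = 12
B: 1·2+4·0+2·5 = 12 | 2·6 = 12
E: 1·0+4·0+2·1 = 2 | 2·1 = 2
gcd(1,4,2,2) = 1

Coefficients: [1, 4, 2, 2]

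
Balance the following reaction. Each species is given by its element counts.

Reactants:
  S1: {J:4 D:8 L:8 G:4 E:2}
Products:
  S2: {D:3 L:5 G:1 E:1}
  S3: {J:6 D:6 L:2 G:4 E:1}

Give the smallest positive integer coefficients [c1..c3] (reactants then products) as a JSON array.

J: 3·4 = 12 | 4·0+2·6 = 12
D: 3·8 = 24 | 4·3+2·6 = 24
L: 3·8 = 24 | 4·5+2·2 = 24
G: 3·4 = 12 | 4·1+2·4 = 12
E: 3·2 = 6 | 4·1+2·1 = 6
gcd(3,4,2) = 1

Coefficients: [3, 4, 2]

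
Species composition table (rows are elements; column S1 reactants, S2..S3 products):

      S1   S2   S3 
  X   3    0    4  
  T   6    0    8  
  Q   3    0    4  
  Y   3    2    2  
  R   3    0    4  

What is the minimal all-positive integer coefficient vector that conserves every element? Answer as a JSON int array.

Coefficients: [4, 3, 3]

X: 4·3 = 12 | 3·0+3·4 = 12
T: 4·6 = 24 | 3·0+3·8 = 24
Q: 4·3 = 12 | 3·0+3·4 = 12
Y: 4·3 = 12 | 3·2+3·2 = 12
R: 4·3 = 12 | 3·0+3·4 = 12
gcd(4,3,3) = 1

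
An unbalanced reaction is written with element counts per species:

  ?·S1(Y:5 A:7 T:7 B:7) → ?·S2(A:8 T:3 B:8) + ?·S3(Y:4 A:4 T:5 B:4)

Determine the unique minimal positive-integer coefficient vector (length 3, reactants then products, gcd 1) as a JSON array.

Coefficients: [4, 1, 5]

Y: 4·5 = 20 | 1·0+5·4 = 20
A: 4·7 = 28 | 1·8+5·4 = 28
T: 4·7 = 28 | 1·3+5·5 = 28
B: 4·7 = 28 | 1·8+5·4 = 28
gcd(4,1,5) = 1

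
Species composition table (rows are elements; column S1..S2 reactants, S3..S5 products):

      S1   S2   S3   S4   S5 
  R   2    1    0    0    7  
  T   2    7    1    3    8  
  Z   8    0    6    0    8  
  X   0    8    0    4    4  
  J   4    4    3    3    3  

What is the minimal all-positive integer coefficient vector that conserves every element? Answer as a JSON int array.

R: 5·2+4·1 = 14 | 4·0+6·0+2·7 = 14
T: 5·2+4·7 = 38 | 4·1+6·3+2·8 = 38
Z: 5·8+4·0 = 40 | 4·6+6·0+2·8 = 40
X: 5·0+4·8 = 32 | 4·0+6·4+2·4 = 32
J: 5·4+4·4 = 36 | 4·3+6·3+2·3 = 36
gcd(5,4,4,6,2) = 1

Coefficients: [5, 4, 4, 6, 2]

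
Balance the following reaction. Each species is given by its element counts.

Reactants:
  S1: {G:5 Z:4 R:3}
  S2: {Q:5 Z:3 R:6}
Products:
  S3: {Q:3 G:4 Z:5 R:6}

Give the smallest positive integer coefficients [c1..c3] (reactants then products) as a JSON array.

Coefficients: [4, 3, 5]

Q: 4·0+3·5 = 15 | 5·3 = 15
G: 4·5+3·0 = 20 | 5·4 = 20
Z: 4·4+3·3 = 25 | 5·5 = 25
R: 4·3+3·6 = 30 | 5·6 = 30
gcd(4,3,5) = 1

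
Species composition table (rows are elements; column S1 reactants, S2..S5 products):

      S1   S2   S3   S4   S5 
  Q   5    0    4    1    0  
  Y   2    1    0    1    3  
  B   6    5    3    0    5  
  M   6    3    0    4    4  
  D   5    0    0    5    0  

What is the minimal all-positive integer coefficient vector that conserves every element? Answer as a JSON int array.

Q: 5·5 = 25 | 2·0+5·4+5·1+1·0 = 25
Y: 5·2 = 10 | 2·1+5·0+5·1+1·3 = 10
B: 5·6 = 30 | 2·5+5·3+5·0+1·5 = 30
M: 5·6 = 30 | 2·3+5·0+5·4+1·4 = 30
D: 5·5 = 25 | 2·0+5·0+5·5+1·0 = 25
gcd(5,2,5,5,1) = 1

Coefficients: [5, 2, 5, 5, 1]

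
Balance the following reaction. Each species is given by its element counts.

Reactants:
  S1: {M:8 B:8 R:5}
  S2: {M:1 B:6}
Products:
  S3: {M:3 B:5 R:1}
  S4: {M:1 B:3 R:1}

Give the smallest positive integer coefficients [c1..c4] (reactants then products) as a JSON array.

M: 2·8+4·1 = 20 | 5·3+5·1 = 20
B: 2·8+4·6 = 40 | 5·5+5·3 = 40
R: 2·5+4·0 = 10 | 5·1+5·1 = 10
gcd(2,4,5,5) = 1

Coefficients: [2, 4, 5, 5]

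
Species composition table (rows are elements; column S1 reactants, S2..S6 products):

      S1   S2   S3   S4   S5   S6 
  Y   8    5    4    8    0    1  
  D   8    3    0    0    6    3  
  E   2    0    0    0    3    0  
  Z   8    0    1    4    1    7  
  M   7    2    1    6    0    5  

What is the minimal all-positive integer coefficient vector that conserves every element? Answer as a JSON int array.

Y: 6·8 = 48 | 3·5+5·4+1·8+4·0+5·1 = 48
D: 6·8 = 48 | 3·3+5·0+1·0+4·6+5·3 = 48
E: 6·2 = 12 | 3·0+5·0+1·0+4·3+5·0 = 12
Z: 6·8 = 48 | 3·0+5·1+1·4+4·1+5·7 = 48
M: 6·7 = 42 | 3·2+5·1+1·6+4·0+5·5 = 42
gcd(6,3,5,1,4,5) = 1

Coefficients: [6, 3, 5, 1, 4, 5]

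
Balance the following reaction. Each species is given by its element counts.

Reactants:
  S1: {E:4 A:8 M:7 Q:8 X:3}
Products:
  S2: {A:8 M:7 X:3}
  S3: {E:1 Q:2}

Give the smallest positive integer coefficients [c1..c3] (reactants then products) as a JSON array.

Coefficients: [1, 1, 4]

E: 1·4 = 4 | 1·0+4·1 = 4
A: 1·8 = 8 | 1·8+4·0 = 8
M: 1·7 = 7 | 1·7+4·0 = 7
Q: 1·8 = 8 | 1·0+4·2 = 8
X: 1·3 = 3 | 1·3+4·0 = 3
gcd(1,1,4) = 1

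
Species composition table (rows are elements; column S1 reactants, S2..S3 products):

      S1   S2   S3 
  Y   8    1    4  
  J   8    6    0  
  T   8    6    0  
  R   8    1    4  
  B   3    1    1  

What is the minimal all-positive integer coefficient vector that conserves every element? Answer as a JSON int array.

Y: 3·8 = 24 | 4·1+5·4 = 24
J: 3·8 = 24 | 4·6+5·0 = 24
T: 3·8 = 24 | 4·6+5·0 = 24
R: 3·8 = 24 | 4·1+5·4 = 24
B: 3·3 = 9 | 4·1+5·1 = 9
gcd(3,4,5) = 1

Coefficients: [3, 4, 5]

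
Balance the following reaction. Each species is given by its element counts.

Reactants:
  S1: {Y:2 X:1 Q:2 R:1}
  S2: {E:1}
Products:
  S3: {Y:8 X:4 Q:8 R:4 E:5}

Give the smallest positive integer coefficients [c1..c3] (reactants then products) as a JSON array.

Y: 4·2+5·0 = 8 | 1·8 = 8
X: 4·1+5·0 = 4 | 1·4 = 4
Q: 4·2+5·0 = 8 | 1·8 = 8
R: 4·1+5·0 = 4 | 1·4 = 4
E: 4·0+5·1 = 5 | 1·5 = 5
gcd(4,5,1) = 1

Coefficients: [4, 5, 1]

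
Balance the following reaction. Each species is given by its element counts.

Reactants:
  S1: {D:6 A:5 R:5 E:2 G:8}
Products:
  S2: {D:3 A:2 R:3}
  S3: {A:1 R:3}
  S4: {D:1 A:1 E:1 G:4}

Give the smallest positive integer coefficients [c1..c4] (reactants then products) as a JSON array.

Coefficients: [3, 4, 1, 6]

D: 3·6 = 18 | 4·3+1·0+6·1 = 18
A: 3·5 = 15 | 4·2+1·1+6·1 = 15
R: 3·5 = 15 | 4·3+1·3+6·0 = 15
E: 3·2 = 6 | 4·0+1·0+6·1 = 6
G: 3·8 = 24 | 4·0+1·0+6·4 = 24
gcd(3,4,1,6) = 1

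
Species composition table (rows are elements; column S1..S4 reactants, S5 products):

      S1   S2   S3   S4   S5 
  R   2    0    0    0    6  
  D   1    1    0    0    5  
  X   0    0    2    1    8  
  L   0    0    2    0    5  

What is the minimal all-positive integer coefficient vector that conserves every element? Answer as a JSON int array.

Coefficients: [6, 4, 5, 6, 2]

R: 6·2+4·0+5·0+6·0 = 12 | 2·6 = 12
D: 6·1+4·1+5·0+6·0 = 10 | 2·5 = 10
X: 6·0+4·0+5·2+6·1 = 16 | 2·8 = 16
L: 6·0+4·0+5·2+6·0 = 10 | 2·5 = 10
gcd(6,4,5,6,2) = 1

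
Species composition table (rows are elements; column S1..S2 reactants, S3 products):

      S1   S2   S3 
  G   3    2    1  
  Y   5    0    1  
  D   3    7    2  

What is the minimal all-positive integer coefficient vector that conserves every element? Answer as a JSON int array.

Coefficients: [1, 1, 5]

G: 1·3+1·2 = 5 | 5·1 = 5
Y: 1·5+1·0 = 5 | 5·1 = 5
D: 1·3+1·7 = 10 | 5·2 = 10
gcd(1,1,5) = 1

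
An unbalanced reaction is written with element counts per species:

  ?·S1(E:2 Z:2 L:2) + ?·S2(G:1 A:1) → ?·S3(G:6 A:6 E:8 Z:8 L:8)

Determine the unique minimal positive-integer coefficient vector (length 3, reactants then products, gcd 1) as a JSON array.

G: 4·0+6·1 = 6 | 1·6 = 6
A: 4·0+6·1 = 6 | 1·6 = 6
E: 4·2+6·0 = 8 | 1·8 = 8
Z: 4·2+6·0 = 8 | 1·8 = 8
L: 4·2+6·0 = 8 | 1·8 = 8
gcd(4,6,1) = 1

Coefficients: [4, 6, 1]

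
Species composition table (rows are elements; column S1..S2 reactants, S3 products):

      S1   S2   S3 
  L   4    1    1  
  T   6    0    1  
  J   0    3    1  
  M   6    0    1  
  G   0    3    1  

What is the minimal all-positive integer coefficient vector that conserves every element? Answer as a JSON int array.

Coefficients: [1, 2, 6]

L: 1·4+2·1 = 6 | 6·1 = 6
T: 1·6+2·0 = 6 | 6·1 = 6
J: 1·0+2·3 = 6 | 6·1 = 6
M: 1·6+2·0 = 6 | 6·1 = 6
G: 1·0+2·3 = 6 | 6·1 = 6
gcd(1,2,6) = 1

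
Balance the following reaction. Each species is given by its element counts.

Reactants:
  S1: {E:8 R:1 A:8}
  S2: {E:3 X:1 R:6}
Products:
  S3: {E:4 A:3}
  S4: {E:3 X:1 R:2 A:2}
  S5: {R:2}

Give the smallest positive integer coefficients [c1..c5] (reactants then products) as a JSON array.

E: 2·8+2·3 = 22 | 4·4+2·3+5·0 = 22
X: 2·0+2·1 = 2 | 4·0+2·1+5·0 = 2
R: 2·1+2·6 = 14 | 4·0+2·2+5·2 = 14
A: 2·8+2·0 = 16 | 4·3+2·2+5·0 = 16
gcd(2,2,4,2,5) = 1

Coefficients: [2, 2, 4, 2, 5]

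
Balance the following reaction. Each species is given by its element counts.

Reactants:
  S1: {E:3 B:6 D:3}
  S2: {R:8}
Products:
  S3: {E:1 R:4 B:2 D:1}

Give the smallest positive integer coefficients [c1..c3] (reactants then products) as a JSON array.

E: 2·3+3·0 = 6 | 6·1 = 6
R: 2·0+3·8 = 24 | 6·4 = 24
B: 2·6+3·0 = 12 | 6·2 = 12
D: 2·3+3·0 = 6 | 6·1 = 6
gcd(2,3,6) = 1

Coefficients: [2, 3, 6]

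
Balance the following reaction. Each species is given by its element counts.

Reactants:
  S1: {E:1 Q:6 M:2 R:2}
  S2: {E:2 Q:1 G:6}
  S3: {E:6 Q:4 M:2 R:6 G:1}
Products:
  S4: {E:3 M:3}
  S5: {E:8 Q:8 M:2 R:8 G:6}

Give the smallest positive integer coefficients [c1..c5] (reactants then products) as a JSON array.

E: 2·1+4·2+6·6 = 46 | 2·3+5·8 = 46
Q: 2·6+4·1+6·4 = 40 | 2·0+5·8 = 40
M: 2·2+4·0+6·2 = 16 | 2·3+5·2 = 16
R: 2·2+4·0+6·6 = 40 | 2·0+5·8 = 40
G: 2·0+4·6+6·1 = 30 | 2·0+5·6 = 30
gcd(2,4,6,2,5) = 1

Coefficients: [2, 4, 6, 2, 5]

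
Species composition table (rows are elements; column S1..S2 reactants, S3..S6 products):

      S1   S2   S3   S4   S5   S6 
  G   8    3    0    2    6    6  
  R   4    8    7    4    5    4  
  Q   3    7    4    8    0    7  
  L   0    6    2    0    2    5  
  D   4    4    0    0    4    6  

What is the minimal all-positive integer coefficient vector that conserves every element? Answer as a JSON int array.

Coefficients: [6, 6, 2, 3, 6, 4]

G: 6·8+6·3 = 66 | 2·0+3·2+6·6+4·6 = 66
R: 6·4+6·8 = 72 | 2·7+3·4+6·5+4·4 = 72
Q: 6·3+6·7 = 60 | 2·4+3·8+6·0+4·7 = 60
L: 6·0+6·6 = 36 | 2·2+3·0+6·2+4·5 = 36
D: 6·4+6·4 = 48 | 2·0+3·0+6·4+4·6 = 48
gcd(6,6,2,3,6,4) = 1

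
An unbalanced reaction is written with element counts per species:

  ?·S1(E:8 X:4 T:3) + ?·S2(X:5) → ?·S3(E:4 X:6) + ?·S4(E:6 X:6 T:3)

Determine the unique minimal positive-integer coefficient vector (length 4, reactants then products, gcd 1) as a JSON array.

Coefficients: [2, 2, 1, 2]

E: 2·8+2·0 = 16 | 1·4+2·6 = 16
X: 2·4+2·5 = 18 | 1·6+2·6 = 18
T: 2·3+2·0 = 6 | 1·0+2·3 = 6
gcd(2,2,1,2) = 1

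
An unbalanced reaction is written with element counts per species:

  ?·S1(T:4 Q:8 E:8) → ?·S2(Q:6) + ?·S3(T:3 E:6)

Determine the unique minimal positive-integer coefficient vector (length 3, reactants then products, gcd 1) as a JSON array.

Coefficients: [3, 4, 4]

T: 3·4 = 12 | 4·0+4·3 = 12
Q: 3·8 = 24 | 4·6+4·0 = 24
E: 3·8 = 24 | 4·0+4·6 = 24
gcd(3,4,4) = 1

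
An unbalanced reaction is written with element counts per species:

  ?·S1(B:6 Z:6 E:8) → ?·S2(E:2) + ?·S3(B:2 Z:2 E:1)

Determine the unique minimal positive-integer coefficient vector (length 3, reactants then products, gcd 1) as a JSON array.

B: 2·6 = 12 | 5·0+6·2 = 12
Z: 2·6 = 12 | 5·0+6·2 = 12
E: 2·8 = 16 | 5·2+6·1 = 16
gcd(2,5,6) = 1

Coefficients: [2, 5, 6]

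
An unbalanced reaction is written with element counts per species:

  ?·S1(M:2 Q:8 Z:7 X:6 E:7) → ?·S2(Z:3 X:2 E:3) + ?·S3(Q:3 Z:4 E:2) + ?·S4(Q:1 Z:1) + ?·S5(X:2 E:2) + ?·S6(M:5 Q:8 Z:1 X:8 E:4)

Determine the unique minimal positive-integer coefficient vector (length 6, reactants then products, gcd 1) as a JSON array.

Coefficients: [5, 1, 6, 6, 6, 2]

M: 5·2 = 10 | 1·0+6·0+6·0+6·0+2·5 = 10
Q: 5·8 = 40 | 1·0+6·3+6·1+6·0+2·8 = 40
Z: 5·7 = 35 | 1·3+6·4+6·1+6·0+2·1 = 35
X: 5·6 = 30 | 1·2+6·0+6·0+6·2+2·8 = 30
E: 5·7 = 35 | 1·3+6·2+6·0+6·2+2·4 = 35
gcd(5,1,6,6,6,2) = 1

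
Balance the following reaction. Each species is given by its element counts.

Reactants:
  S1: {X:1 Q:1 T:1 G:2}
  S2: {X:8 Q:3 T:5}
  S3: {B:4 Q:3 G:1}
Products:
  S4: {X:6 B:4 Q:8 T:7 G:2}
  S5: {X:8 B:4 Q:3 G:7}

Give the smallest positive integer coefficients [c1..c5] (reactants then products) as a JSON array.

Coefficients: [4, 2, 3, 2, 1]

X: 4·1+2·8+3·0 = 20 | 2·6+1·8 = 20
B: 4·0+2·0+3·4 = 12 | 2·4+1·4 = 12
Q: 4·1+2·3+3·3 = 19 | 2·8+1·3 = 19
T: 4·1+2·5+3·0 = 14 | 2·7+1·0 = 14
G: 4·2+2·0+3·1 = 11 | 2·2+1·7 = 11
gcd(4,2,3,2,1) = 1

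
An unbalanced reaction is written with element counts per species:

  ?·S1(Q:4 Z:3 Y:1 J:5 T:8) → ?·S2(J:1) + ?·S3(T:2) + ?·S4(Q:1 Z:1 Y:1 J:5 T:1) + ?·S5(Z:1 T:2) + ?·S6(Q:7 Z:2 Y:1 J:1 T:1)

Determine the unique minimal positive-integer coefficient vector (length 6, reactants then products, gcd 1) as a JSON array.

Coefficients: [2, 4, 4, 1, 3, 1]

Q: 2·4 = 8 | 4·0+4·0+1·1+3·0+1·7 = 8
Z: 2·3 = 6 | 4·0+4·0+1·1+3·1+1·2 = 6
Y: 2·1 = 2 | 4·0+4·0+1·1+3·0+1·1 = 2
J: 2·5 = 10 | 4·1+4·0+1·5+3·0+1·1 = 10
T: 2·8 = 16 | 4·0+4·2+1·1+3·2+1·1 = 16
gcd(2,4,4,1,3,1) = 1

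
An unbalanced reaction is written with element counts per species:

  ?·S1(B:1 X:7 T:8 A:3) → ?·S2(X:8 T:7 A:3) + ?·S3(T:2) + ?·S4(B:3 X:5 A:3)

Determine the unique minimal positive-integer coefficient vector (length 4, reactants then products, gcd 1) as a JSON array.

Coefficients: [3, 2, 5, 1]

B: 3·1 = 3 | 2·0+5·0+1·3 = 3
X: 3·7 = 21 | 2·8+5·0+1·5 = 21
T: 3·8 = 24 | 2·7+5·2+1·0 = 24
A: 3·3 = 9 | 2·3+5·0+1·3 = 9
gcd(3,2,5,1) = 1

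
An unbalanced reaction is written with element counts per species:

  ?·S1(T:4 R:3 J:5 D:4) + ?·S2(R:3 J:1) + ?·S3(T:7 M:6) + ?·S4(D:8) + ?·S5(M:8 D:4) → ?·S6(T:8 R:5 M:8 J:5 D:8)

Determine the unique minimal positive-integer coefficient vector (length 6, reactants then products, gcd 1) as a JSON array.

Coefficients: [5, 5, 4, 2, 3, 6]

T: 5·4+5·0+4·7+2·0+3·0 = 48 | 6·8 = 48
R: 5·3+5·3+4·0+2·0+3·0 = 30 | 6·5 = 30
M: 5·0+5·0+4·6+2·0+3·8 = 48 | 6·8 = 48
J: 5·5+5·1+4·0+2·0+3·0 = 30 | 6·5 = 30
D: 5·4+5·0+4·0+2·8+3·4 = 48 | 6·8 = 48
gcd(5,5,4,2,3,6) = 1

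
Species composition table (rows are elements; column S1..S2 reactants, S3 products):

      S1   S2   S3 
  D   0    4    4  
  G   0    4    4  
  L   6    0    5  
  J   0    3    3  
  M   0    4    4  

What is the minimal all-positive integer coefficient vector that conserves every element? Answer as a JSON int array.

Coefficients: [5, 6, 6]

D: 5·0+6·4 = 24 | 6·4 = 24
G: 5·0+6·4 = 24 | 6·4 = 24
L: 5·6+6·0 = 30 | 6·5 = 30
J: 5·0+6·3 = 18 | 6·3 = 18
M: 5·0+6·4 = 24 | 6·4 = 24
gcd(5,6,6) = 1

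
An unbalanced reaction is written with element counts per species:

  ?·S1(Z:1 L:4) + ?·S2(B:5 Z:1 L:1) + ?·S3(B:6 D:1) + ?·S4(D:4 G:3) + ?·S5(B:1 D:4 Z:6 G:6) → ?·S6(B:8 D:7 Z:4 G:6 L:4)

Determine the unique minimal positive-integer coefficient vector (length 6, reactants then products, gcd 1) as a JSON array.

Coefficients: [4, 4, 3, 6, 2, 5]

B: 4·0+4·5+3·6+6·0+2·1 = 40 | 5·8 = 40
D: 4·0+4·0+3·1+6·4+2·4 = 35 | 5·7 = 35
Z: 4·1+4·1+3·0+6·0+2·6 = 20 | 5·4 = 20
G: 4·0+4·0+3·0+6·3+2·6 = 30 | 5·6 = 30
L: 4·4+4·1+3·0+6·0+2·0 = 20 | 5·4 = 20
gcd(4,4,3,6,2,5) = 1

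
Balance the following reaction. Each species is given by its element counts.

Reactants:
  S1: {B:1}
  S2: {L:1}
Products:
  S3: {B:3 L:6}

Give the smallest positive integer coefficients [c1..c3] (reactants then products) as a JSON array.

B: 3·1+6·0 = 3 | 1·3 = 3
L: 3·0+6·1 = 6 | 1·6 = 6
gcd(3,6,1) = 1

Coefficients: [3, 6, 1]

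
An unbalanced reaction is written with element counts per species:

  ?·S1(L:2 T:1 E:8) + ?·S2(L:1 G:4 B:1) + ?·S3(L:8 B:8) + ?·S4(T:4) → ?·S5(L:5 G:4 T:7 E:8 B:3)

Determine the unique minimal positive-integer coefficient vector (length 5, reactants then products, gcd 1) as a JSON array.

Coefficients: [4, 4, 1, 6, 4]

L: 4·2+4·1+1·8+6·0 = 20 | 4·5 = 20
G: 4·0+4·4+1·0+6·0 = 16 | 4·4 = 16
T: 4·1+4·0+1·0+6·4 = 28 | 4·7 = 28
E: 4·8+4·0+1·0+6·0 = 32 | 4·8 = 32
B: 4·0+4·1+1·8+6·0 = 12 | 4·3 = 12
gcd(4,4,1,6,4) = 1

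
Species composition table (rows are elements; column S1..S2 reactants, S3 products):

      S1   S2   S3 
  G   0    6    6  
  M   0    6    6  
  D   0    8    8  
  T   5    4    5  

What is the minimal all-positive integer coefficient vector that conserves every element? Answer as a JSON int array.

Coefficients: [1, 5, 5]

G: 1·0+5·6 = 30 | 5·6 = 30
M: 1·0+5·6 = 30 | 5·6 = 30
D: 1·0+5·8 = 40 | 5·8 = 40
T: 1·5+5·4 = 25 | 5·5 = 25
gcd(1,5,5) = 1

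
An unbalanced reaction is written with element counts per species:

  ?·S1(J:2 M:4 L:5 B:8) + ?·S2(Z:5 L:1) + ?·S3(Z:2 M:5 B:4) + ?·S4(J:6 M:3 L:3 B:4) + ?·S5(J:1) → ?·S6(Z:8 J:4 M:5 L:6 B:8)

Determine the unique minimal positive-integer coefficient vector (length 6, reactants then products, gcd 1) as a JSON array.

Coefficients: [3, 6, 1, 1, 4, 4]

Z: 3·0+6·5+1·2+1·0+4·0 = 32 | 4·8 = 32
J: 3·2+6·0+1·0+1·6+4·1 = 16 | 4·4 = 16
M: 3·4+6·0+1·5+1·3+4·0 = 20 | 4·5 = 20
L: 3·5+6·1+1·0+1·3+4·0 = 24 | 4·6 = 24
B: 3·8+6·0+1·4+1·4+4·0 = 32 | 4·8 = 32
gcd(3,6,1,1,4,4) = 1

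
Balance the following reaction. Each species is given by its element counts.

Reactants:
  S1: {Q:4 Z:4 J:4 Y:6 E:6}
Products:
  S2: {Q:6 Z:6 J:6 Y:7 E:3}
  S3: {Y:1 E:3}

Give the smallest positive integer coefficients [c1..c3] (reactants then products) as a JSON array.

Q: 3·4 = 12 | 2·6+4·0 = 12
Z: 3·4 = 12 | 2·6+4·0 = 12
J: 3·4 = 12 | 2·6+4·0 = 12
Y: 3·6 = 18 | 2·7+4·1 = 18
E: 3·6 = 18 | 2·3+4·3 = 18
gcd(3,2,4) = 1

Coefficients: [3, 2, 4]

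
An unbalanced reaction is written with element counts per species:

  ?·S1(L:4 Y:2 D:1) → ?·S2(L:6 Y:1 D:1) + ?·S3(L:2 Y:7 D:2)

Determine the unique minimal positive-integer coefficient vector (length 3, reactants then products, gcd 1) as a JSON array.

L: 5·4 = 20 | 3·6+1·2 = 20
Y: 5·2 = 10 | 3·1+1·7 = 10
D: 5·1 = 5 | 3·1+1·2 = 5
gcd(5,3,1) = 1

Coefficients: [5, 3, 1]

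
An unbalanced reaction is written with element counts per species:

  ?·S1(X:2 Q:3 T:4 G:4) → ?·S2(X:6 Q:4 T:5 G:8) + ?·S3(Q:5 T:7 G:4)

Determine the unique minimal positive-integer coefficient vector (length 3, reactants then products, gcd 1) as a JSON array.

X: 3·2 = 6 | 1·6+1·0 = 6
Q: 3·3 = 9 | 1·4+1·5 = 9
T: 3·4 = 12 | 1·5+1·7 = 12
G: 3·4 = 12 | 1·8+1·4 = 12
gcd(3,1,1) = 1

Coefficients: [3, 1, 1]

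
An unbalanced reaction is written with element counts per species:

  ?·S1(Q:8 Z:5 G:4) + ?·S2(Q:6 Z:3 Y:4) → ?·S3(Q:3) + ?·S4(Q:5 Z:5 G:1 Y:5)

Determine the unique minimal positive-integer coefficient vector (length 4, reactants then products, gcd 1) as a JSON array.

Q: 1·8+5·6 = 38 | 6·3+4·5 = 38
Z: 1·5+5·3 = 20 | 6·0+4·5 = 20
G: 1·4+5·0 = 4 | 6·0+4·1 = 4
Y: 1·0+5·4 = 20 | 6·0+4·5 = 20
gcd(1,5,6,4) = 1

Coefficients: [1, 5, 6, 4]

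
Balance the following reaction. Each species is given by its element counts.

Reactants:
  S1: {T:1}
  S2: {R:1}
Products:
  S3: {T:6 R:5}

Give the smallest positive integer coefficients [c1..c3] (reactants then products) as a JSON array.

T: 6·1+5·0 = 6 | 1·6 = 6
R: 6·0+5·1 = 5 | 1·5 = 5
gcd(6,5,1) = 1

Coefficients: [6, 5, 1]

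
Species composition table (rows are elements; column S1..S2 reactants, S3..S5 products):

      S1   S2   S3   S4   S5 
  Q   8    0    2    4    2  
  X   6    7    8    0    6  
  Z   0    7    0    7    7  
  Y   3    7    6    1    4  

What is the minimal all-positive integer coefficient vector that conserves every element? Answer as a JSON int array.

Q: 3·8+4·0 = 24 | 5·2+3·4+1·2 = 24
X: 3·6+4·7 = 46 | 5·8+3·0+1·6 = 46
Z: 3·0+4·7 = 28 | 5·0+3·7+1·7 = 28
Y: 3·3+4·7 = 37 | 5·6+3·1+1·4 = 37
gcd(3,4,5,3,1) = 1

Coefficients: [3, 4, 5, 3, 1]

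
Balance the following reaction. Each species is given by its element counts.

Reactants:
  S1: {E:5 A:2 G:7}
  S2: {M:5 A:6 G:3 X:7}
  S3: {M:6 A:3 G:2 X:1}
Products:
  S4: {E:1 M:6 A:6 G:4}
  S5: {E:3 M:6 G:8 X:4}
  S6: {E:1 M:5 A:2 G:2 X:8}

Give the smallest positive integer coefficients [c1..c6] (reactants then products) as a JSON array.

E: 2·5+2·0+6·0 = 10 | 5·1+1·3+2·1 = 10
M: 2·0+2·5+6·6 = 46 | 5·6+1·6+2·5 = 46
A: 2·2+2·6+6·3 = 34 | 5·6+1·0+2·2 = 34
G: 2·7+2·3+6·2 = 32 | 5·4+1·8+2·2 = 32
X: 2·0+2·7+6·1 = 20 | 5·0+1·4+2·8 = 20
gcd(2,2,6,5,1,2) = 1

Coefficients: [2, 2, 6, 5, 1, 2]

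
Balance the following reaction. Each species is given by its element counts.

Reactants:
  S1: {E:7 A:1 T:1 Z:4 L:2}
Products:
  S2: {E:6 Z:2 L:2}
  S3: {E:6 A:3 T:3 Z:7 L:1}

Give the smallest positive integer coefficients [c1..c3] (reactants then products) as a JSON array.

E: 6·7 = 42 | 5·6+2·6 = 42
A: 6·1 = 6 | 5·0+2·3 = 6
T: 6·1 = 6 | 5·0+2·3 = 6
Z: 6·4 = 24 | 5·2+2·7 = 24
L: 6·2 = 12 | 5·2+2·1 = 12
gcd(6,5,2) = 1

Coefficients: [6, 5, 2]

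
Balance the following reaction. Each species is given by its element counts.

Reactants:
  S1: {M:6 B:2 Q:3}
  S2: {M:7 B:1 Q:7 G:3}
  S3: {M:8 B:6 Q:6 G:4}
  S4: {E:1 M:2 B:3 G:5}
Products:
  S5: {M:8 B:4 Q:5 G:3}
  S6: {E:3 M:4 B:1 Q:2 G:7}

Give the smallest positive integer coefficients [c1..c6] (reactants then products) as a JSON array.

E: 4·0+2·0+1·0+3·1 = 3 | 6·0+1·3 = 3
M: 4·6+2·7+1·8+3·2 = 52 | 6·8+1·4 = 52
B: 4·2+2·1+1·6+3·3 = 25 | 6·4+1·1 = 25
Q: 4·3+2·7+1·6+3·0 = 32 | 6·5+1·2 = 32
G: 4·0+2·3+1·4+3·5 = 25 | 6·3+1·7 = 25
gcd(4,2,1,3,6,1) = 1

Coefficients: [4, 2, 1, 3, 6, 1]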